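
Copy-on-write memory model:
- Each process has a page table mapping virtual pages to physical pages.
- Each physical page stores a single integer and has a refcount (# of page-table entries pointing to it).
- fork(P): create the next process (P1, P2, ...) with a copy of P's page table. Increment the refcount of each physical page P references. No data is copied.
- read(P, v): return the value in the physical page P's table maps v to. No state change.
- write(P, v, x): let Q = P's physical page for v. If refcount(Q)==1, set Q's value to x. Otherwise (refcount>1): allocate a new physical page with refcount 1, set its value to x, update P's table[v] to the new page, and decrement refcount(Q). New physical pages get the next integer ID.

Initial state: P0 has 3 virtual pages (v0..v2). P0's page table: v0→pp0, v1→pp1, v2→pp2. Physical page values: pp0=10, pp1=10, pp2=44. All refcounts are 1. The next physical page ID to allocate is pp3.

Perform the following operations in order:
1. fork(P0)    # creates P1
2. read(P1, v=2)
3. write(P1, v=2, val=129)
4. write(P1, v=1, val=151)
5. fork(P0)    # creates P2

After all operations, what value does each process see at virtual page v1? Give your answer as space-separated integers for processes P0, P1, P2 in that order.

Op 1: fork(P0) -> P1. 3 ppages; refcounts: pp0:2 pp1:2 pp2:2
Op 2: read(P1, v2) -> 44. No state change.
Op 3: write(P1, v2, 129). refcount(pp2)=2>1 -> COPY to pp3. 4 ppages; refcounts: pp0:2 pp1:2 pp2:1 pp3:1
Op 4: write(P1, v1, 151). refcount(pp1)=2>1 -> COPY to pp4. 5 ppages; refcounts: pp0:2 pp1:1 pp2:1 pp3:1 pp4:1
Op 5: fork(P0) -> P2. 5 ppages; refcounts: pp0:3 pp1:2 pp2:2 pp3:1 pp4:1
P0: v1 -> pp1 = 10
P1: v1 -> pp4 = 151
P2: v1 -> pp1 = 10

Answer: 10 151 10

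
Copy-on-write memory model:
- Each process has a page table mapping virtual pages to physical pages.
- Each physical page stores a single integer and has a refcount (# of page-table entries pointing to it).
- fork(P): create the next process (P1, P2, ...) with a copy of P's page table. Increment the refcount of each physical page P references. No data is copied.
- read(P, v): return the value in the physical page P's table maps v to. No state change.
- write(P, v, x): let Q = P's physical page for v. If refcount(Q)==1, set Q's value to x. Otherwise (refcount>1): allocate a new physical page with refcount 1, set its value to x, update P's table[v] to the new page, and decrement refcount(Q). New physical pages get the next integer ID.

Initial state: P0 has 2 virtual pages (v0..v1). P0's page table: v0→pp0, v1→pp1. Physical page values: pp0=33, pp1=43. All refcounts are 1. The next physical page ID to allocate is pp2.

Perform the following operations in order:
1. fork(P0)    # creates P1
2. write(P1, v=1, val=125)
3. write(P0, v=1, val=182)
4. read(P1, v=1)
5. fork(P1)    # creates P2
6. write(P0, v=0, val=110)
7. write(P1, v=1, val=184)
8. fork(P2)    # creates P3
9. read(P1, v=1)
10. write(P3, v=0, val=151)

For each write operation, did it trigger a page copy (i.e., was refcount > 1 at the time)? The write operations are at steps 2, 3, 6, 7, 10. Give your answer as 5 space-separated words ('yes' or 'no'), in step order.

Op 1: fork(P0) -> P1. 2 ppages; refcounts: pp0:2 pp1:2
Op 2: write(P1, v1, 125). refcount(pp1)=2>1 -> COPY to pp2. 3 ppages; refcounts: pp0:2 pp1:1 pp2:1
Op 3: write(P0, v1, 182). refcount(pp1)=1 -> write in place. 3 ppages; refcounts: pp0:2 pp1:1 pp2:1
Op 4: read(P1, v1) -> 125. No state change.
Op 5: fork(P1) -> P2. 3 ppages; refcounts: pp0:3 pp1:1 pp2:2
Op 6: write(P0, v0, 110). refcount(pp0)=3>1 -> COPY to pp3. 4 ppages; refcounts: pp0:2 pp1:1 pp2:2 pp3:1
Op 7: write(P1, v1, 184). refcount(pp2)=2>1 -> COPY to pp4. 5 ppages; refcounts: pp0:2 pp1:1 pp2:1 pp3:1 pp4:1
Op 8: fork(P2) -> P3. 5 ppages; refcounts: pp0:3 pp1:1 pp2:2 pp3:1 pp4:1
Op 9: read(P1, v1) -> 184. No state change.
Op 10: write(P3, v0, 151). refcount(pp0)=3>1 -> COPY to pp5. 6 ppages; refcounts: pp0:2 pp1:1 pp2:2 pp3:1 pp4:1 pp5:1

yes no yes yes yes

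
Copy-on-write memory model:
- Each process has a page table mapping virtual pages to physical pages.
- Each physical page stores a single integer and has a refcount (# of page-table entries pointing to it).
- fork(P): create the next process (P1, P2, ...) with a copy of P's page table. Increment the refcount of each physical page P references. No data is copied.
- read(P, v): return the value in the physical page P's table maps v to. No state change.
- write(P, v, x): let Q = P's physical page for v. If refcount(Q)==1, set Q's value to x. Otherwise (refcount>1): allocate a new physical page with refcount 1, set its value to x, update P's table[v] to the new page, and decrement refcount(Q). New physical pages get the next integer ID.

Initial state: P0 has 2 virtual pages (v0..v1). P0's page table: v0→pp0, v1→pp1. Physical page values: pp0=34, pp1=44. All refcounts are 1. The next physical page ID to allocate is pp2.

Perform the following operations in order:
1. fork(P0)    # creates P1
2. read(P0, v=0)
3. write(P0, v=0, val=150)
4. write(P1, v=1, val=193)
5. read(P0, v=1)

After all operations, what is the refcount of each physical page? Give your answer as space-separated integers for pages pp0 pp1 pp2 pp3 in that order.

Op 1: fork(P0) -> P1. 2 ppages; refcounts: pp0:2 pp1:2
Op 2: read(P0, v0) -> 34. No state change.
Op 3: write(P0, v0, 150). refcount(pp0)=2>1 -> COPY to pp2. 3 ppages; refcounts: pp0:1 pp1:2 pp2:1
Op 4: write(P1, v1, 193). refcount(pp1)=2>1 -> COPY to pp3. 4 ppages; refcounts: pp0:1 pp1:1 pp2:1 pp3:1
Op 5: read(P0, v1) -> 44. No state change.

Answer: 1 1 1 1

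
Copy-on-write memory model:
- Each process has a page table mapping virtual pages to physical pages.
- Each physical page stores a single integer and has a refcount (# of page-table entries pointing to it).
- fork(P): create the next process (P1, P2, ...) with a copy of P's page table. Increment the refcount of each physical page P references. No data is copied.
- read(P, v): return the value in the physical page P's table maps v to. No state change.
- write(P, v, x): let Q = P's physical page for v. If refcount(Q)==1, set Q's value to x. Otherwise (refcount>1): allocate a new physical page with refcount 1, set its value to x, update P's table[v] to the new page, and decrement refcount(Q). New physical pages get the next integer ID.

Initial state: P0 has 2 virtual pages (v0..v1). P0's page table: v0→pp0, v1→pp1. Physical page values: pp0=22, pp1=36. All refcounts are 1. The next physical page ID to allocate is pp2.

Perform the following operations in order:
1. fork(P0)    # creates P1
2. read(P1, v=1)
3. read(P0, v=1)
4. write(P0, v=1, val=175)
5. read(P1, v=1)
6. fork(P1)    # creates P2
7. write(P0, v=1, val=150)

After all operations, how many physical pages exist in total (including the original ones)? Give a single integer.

Answer: 3

Derivation:
Op 1: fork(P0) -> P1. 2 ppages; refcounts: pp0:2 pp1:2
Op 2: read(P1, v1) -> 36. No state change.
Op 3: read(P0, v1) -> 36. No state change.
Op 4: write(P0, v1, 175). refcount(pp1)=2>1 -> COPY to pp2. 3 ppages; refcounts: pp0:2 pp1:1 pp2:1
Op 5: read(P1, v1) -> 36. No state change.
Op 6: fork(P1) -> P2. 3 ppages; refcounts: pp0:3 pp1:2 pp2:1
Op 7: write(P0, v1, 150). refcount(pp2)=1 -> write in place. 3 ppages; refcounts: pp0:3 pp1:2 pp2:1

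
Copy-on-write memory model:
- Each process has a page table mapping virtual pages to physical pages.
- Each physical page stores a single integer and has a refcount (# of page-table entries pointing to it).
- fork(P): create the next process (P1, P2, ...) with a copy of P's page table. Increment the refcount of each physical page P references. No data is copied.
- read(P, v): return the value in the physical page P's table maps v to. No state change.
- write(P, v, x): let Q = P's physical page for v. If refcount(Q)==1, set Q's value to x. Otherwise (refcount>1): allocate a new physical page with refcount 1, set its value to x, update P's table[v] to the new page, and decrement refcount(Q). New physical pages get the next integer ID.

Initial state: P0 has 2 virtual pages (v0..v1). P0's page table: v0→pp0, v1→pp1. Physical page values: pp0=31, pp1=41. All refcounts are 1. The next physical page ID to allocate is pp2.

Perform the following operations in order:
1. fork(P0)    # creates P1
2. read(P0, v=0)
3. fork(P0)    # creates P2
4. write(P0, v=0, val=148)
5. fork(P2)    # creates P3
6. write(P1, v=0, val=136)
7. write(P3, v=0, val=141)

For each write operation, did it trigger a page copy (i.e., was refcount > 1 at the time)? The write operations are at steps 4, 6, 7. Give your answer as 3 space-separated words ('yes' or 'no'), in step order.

Op 1: fork(P0) -> P1. 2 ppages; refcounts: pp0:2 pp1:2
Op 2: read(P0, v0) -> 31. No state change.
Op 3: fork(P0) -> P2. 2 ppages; refcounts: pp0:3 pp1:3
Op 4: write(P0, v0, 148). refcount(pp0)=3>1 -> COPY to pp2. 3 ppages; refcounts: pp0:2 pp1:3 pp2:1
Op 5: fork(P2) -> P3. 3 ppages; refcounts: pp0:3 pp1:4 pp2:1
Op 6: write(P1, v0, 136). refcount(pp0)=3>1 -> COPY to pp3. 4 ppages; refcounts: pp0:2 pp1:4 pp2:1 pp3:1
Op 7: write(P3, v0, 141). refcount(pp0)=2>1 -> COPY to pp4. 5 ppages; refcounts: pp0:1 pp1:4 pp2:1 pp3:1 pp4:1

yes yes yes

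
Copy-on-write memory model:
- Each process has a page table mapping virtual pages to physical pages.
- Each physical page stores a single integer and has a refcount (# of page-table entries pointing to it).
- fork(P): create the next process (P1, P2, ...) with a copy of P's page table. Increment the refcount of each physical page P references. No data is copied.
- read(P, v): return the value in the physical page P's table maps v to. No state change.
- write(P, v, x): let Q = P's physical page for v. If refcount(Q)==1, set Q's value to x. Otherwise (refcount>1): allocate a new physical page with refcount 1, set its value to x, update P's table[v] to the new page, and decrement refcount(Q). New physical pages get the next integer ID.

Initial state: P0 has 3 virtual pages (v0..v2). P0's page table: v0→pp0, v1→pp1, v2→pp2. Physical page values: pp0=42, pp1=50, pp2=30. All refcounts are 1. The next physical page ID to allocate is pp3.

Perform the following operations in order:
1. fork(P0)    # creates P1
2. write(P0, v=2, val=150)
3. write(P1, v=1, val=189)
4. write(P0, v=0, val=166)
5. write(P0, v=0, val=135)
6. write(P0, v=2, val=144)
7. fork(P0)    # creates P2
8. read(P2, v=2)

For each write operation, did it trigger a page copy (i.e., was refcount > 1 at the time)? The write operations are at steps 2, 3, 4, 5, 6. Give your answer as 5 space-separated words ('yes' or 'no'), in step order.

Op 1: fork(P0) -> P1. 3 ppages; refcounts: pp0:2 pp1:2 pp2:2
Op 2: write(P0, v2, 150). refcount(pp2)=2>1 -> COPY to pp3. 4 ppages; refcounts: pp0:2 pp1:2 pp2:1 pp3:1
Op 3: write(P1, v1, 189). refcount(pp1)=2>1 -> COPY to pp4. 5 ppages; refcounts: pp0:2 pp1:1 pp2:1 pp3:1 pp4:1
Op 4: write(P0, v0, 166). refcount(pp0)=2>1 -> COPY to pp5. 6 ppages; refcounts: pp0:1 pp1:1 pp2:1 pp3:1 pp4:1 pp5:1
Op 5: write(P0, v0, 135). refcount(pp5)=1 -> write in place. 6 ppages; refcounts: pp0:1 pp1:1 pp2:1 pp3:1 pp4:1 pp5:1
Op 6: write(P0, v2, 144). refcount(pp3)=1 -> write in place. 6 ppages; refcounts: pp0:1 pp1:1 pp2:1 pp3:1 pp4:1 pp5:1
Op 7: fork(P0) -> P2. 6 ppages; refcounts: pp0:1 pp1:2 pp2:1 pp3:2 pp4:1 pp5:2
Op 8: read(P2, v2) -> 144. No state change.

yes yes yes no no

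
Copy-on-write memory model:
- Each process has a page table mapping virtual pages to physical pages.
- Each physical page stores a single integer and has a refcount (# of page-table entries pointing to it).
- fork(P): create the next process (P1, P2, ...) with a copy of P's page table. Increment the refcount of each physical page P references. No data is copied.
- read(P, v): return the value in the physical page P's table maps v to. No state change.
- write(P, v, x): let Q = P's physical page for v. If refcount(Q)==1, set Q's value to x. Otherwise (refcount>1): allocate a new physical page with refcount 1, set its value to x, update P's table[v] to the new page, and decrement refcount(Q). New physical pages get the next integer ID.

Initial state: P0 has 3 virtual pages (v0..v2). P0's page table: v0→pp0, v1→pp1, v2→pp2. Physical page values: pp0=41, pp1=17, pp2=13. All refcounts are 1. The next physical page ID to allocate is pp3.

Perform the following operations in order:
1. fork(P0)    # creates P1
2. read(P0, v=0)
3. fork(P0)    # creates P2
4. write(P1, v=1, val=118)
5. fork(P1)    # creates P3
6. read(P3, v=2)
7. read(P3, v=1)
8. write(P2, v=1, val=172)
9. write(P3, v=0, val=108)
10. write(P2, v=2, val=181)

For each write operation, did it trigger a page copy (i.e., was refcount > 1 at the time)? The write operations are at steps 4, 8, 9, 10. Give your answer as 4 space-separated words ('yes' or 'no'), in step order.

Op 1: fork(P0) -> P1. 3 ppages; refcounts: pp0:2 pp1:2 pp2:2
Op 2: read(P0, v0) -> 41. No state change.
Op 3: fork(P0) -> P2. 3 ppages; refcounts: pp0:3 pp1:3 pp2:3
Op 4: write(P1, v1, 118). refcount(pp1)=3>1 -> COPY to pp3. 4 ppages; refcounts: pp0:3 pp1:2 pp2:3 pp3:1
Op 5: fork(P1) -> P3. 4 ppages; refcounts: pp0:4 pp1:2 pp2:4 pp3:2
Op 6: read(P3, v2) -> 13. No state change.
Op 7: read(P3, v1) -> 118. No state change.
Op 8: write(P2, v1, 172). refcount(pp1)=2>1 -> COPY to pp4. 5 ppages; refcounts: pp0:4 pp1:1 pp2:4 pp3:2 pp4:1
Op 9: write(P3, v0, 108). refcount(pp0)=4>1 -> COPY to pp5. 6 ppages; refcounts: pp0:3 pp1:1 pp2:4 pp3:2 pp4:1 pp5:1
Op 10: write(P2, v2, 181). refcount(pp2)=4>1 -> COPY to pp6. 7 ppages; refcounts: pp0:3 pp1:1 pp2:3 pp3:2 pp4:1 pp5:1 pp6:1

yes yes yes yes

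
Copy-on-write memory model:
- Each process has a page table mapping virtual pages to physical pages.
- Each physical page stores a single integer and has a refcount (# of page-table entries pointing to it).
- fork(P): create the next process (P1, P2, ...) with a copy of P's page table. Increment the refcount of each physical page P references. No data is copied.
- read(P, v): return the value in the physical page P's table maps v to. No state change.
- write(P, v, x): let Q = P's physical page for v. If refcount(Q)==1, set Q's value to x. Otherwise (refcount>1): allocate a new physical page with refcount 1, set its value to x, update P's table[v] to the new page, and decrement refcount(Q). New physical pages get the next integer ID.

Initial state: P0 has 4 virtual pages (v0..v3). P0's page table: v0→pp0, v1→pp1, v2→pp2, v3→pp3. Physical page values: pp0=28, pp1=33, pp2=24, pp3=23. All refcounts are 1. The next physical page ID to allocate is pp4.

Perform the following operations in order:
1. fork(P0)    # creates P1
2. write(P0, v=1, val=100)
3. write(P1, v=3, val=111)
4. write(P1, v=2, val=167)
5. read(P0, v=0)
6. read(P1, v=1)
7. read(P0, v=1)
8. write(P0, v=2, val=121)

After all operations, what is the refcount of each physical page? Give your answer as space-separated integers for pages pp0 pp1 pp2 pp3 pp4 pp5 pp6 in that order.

Op 1: fork(P0) -> P1. 4 ppages; refcounts: pp0:2 pp1:2 pp2:2 pp3:2
Op 2: write(P0, v1, 100). refcount(pp1)=2>1 -> COPY to pp4. 5 ppages; refcounts: pp0:2 pp1:1 pp2:2 pp3:2 pp4:1
Op 3: write(P1, v3, 111). refcount(pp3)=2>1 -> COPY to pp5. 6 ppages; refcounts: pp0:2 pp1:1 pp2:2 pp3:1 pp4:1 pp5:1
Op 4: write(P1, v2, 167). refcount(pp2)=2>1 -> COPY to pp6. 7 ppages; refcounts: pp0:2 pp1:1 pp2:1 pp3:1 pp4:1 pp5:1 pp6:1
Op 5: read(P0, v0) -> 28. No state change.
Op 6: read(P1, v1) -> 33. No state change.
Op 7: read(P0, v1) -> 100. No state change.
Op 8: write(P0, v2, 121). refcount(pp2)=1 -> write in place. 7 ppages; refcounts: pp0:2 pp1:1 pp2:1 pp3:1 pp4:1 pp5:1 pp6:1

Answer: 2 1 1 1 1 1 1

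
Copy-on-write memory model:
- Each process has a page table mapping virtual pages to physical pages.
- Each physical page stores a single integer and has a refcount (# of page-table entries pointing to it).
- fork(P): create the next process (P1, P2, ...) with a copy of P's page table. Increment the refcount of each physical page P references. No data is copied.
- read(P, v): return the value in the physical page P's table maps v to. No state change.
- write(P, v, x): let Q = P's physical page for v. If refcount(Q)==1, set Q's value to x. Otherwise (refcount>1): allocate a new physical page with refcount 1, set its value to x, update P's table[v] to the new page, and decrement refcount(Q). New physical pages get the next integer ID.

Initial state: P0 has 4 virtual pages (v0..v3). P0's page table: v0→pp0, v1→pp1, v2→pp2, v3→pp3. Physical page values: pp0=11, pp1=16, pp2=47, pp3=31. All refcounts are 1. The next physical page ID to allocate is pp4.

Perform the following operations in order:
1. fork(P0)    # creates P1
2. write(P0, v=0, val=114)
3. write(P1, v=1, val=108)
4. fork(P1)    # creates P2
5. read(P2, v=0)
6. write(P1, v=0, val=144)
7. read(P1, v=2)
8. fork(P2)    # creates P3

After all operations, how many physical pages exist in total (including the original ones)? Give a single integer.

Op 1: fork(P0) -> P1. 4 ppages; refcounts: pp0:2 pp1:2 pp2:2 pp3:2
Op 2: write(P0, v0, 114). refcount(pp0)=2>1 -> COPY to pp4. 5 ppages; refcounts: pp0:1 pp1:2 pp2:2 pp3:2 pp4:1
Op 3: write(P1, v1, 108). refcount(pp1)=2>1 -> COPY to pp5. 6 ppages; refcounts: pp0:1 pp1:1 pp2:2 pp3:2 pp4:1 pp5:1
Op 4: fork(P1) -> P2. 6 ppages; refcounts: pp0:2 pp1:1 pp2:3 pp3:3 pp4:1 pp5:2
Op 5: read(P2, v0) -> 11. No state change.
Op 6: write(P1, v0, 144). refcount(pp0)=2>1 -> COPY to pp6. 7 ppages; refcounts: pp0:1 pp1:1 pp2:3 pp3:3 pp4:1 pp5:2 pp6:1
Op 7: read(P1, v2) -> 47. No state change.
Op 8: fork(P2) -> P3. 7 ppages; refcounts: pp0:2 pp1:1 pp2:4 pp3:4 pp4:1 pp5:3 pp6:1

Answer: 7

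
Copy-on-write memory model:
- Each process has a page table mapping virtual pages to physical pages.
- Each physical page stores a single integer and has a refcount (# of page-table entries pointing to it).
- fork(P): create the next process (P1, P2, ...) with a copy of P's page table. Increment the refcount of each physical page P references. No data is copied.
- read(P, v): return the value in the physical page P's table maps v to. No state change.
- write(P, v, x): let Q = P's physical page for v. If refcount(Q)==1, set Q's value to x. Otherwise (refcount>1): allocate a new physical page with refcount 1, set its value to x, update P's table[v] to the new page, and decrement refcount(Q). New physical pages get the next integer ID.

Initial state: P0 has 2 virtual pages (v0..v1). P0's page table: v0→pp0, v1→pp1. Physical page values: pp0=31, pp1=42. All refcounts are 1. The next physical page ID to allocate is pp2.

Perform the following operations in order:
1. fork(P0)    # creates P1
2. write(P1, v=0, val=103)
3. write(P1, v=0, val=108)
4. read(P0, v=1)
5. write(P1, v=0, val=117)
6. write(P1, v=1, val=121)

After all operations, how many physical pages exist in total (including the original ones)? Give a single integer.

Op 1: fork(P0) -> P1. 2 ppages; refcounts: pp0:2 pp1:2
Op 2: write(P1, v0, 103). refcount(pp0)=2>1 -> COPY to pp2. 3 ppages; refcounts: pp0:1 pp1:2 pp2:1
Op 3: write(P1, v0, 108). refcount(pp2)=1 -> write in place. 3 ppages; refcounts: pp0:1 pp1:2 pp2:1
Op 4: read(P0, v1) -> 42. No state change.
Op 5: write(P1, v0, 117). refcount(pp2)=1 -> write in place. 3 ppages; refcounts: pp0:1 pp1:2 pp2:1
Op 6: write(P1, v1, 121). refcount(pp1)=2>1 -> COPY to pp3. 4 ppages; refcounts: pp0:1 pp1:1 pp2:1 pp3:1

Answer: 4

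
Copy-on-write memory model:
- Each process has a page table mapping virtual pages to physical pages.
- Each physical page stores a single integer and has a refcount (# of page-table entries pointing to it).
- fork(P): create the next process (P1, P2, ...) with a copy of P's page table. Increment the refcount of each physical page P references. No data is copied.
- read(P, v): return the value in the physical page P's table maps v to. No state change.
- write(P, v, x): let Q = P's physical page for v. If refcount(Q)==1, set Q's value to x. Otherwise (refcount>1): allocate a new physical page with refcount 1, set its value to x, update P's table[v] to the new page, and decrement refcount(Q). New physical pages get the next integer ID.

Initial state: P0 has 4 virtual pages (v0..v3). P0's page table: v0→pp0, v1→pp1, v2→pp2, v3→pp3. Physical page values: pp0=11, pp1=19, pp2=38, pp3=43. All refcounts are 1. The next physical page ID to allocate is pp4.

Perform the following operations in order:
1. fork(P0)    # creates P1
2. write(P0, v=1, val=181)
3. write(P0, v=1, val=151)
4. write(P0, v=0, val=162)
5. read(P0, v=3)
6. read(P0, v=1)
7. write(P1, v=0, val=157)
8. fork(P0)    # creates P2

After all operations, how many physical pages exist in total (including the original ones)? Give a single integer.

Op 1: fork(P0) -> P1. 4 ppages; refcounts: pp0:2 pp1:2 pp2:2 pp3:2
Op 2: write(P0, v1, 181). refcount(pp1)=2>1 -> COPY to pp4. 5 ppages; refcounts: pp0:2 pp1:1 pp2:2 pp3:2 pp4:1
Op 3: write(P0, v1, 151). refcount(pp4)=1 -> write in place. 5 ppages; refcounts: pp0:2 pp1:1 pp2:2 pp3:2 pp4:1
Op 4: write(P0, v0, 162). refcount(pp0)=2>1 -> COPY to pp5. 6 ppages; refcounts: pp0:1 pp1:1 pp2:2 pp3:2 pp4:1 pp5:1
Op 5: read(P0, v3) -> 43. No state change.
Op 6: read(P0, v1) -> 151. No state change.
Op 7: write(P1, v0, 157). refcount(pp0)=1 -> write in place. 6 ppages; refcounts: pp0:1 pp1:1 pp2:2 pp3:2 pp4:1 pp5:1
Op 8: fork(P0) -> P2. 6 ppages; refcounts: pp0:1 pp1:1 pp2:3 pp3:3 pp4:2 pp5:2

Answer: 6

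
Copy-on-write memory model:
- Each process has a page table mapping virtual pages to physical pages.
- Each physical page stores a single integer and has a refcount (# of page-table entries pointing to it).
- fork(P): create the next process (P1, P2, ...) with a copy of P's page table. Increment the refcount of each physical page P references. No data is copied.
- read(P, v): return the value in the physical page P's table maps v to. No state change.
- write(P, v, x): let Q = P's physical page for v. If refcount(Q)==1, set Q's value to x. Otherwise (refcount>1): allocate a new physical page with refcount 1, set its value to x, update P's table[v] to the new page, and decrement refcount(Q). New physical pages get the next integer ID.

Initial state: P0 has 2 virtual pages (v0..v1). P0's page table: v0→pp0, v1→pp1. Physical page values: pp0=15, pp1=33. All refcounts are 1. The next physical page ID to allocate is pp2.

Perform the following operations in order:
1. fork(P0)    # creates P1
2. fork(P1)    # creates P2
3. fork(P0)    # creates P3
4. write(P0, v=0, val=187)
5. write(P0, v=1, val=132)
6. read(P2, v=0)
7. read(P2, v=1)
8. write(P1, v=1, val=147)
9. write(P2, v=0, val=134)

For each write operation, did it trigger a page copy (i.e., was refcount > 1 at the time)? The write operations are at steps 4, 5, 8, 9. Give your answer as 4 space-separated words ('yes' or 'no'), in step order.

Op 1: fork(P0) -> P1. 2 ppages; refcounts: pp0:2 pp1:2
Op 2: fork(P1) -> P2. 2 ppages; refcounts: pp0:3 pp1:3
Op 3: fork(P0) -> P3. 2 ppages; refcounts: pp0:4 pp1:4
Op 4: write(P0, v0, 187). refcount(pp0)=4>1 -> COPY to pp2. 3 ppages; refcounts: pp0:3 pp1:4 pp2:1
Op 5: write(P0, v1, 132). refcount(pp1)=4>1 -> COPY to pp3. 4 ppages; refcounts: pp0:3 pp1:3 pp2:1 pp3:1
Op 6: read(P2, v0) -> 15. No state change.
Op 7: read(P2, v1) -> 33. No state change.
Op 8: write(P1, v1, 147). refcount(pp1)=3>1 -> COPY to pp4. 5 ppages; refcounts: pp0:3 pp1:2 pp2:1 pp3:1 pp4:1
Op 9: write(P2, v0, 134). refcount(pp0)=3>1 -> COPY to pp5. 6 ppages; refcounts: pp0:2 pp1:2 pp2:1 pp3:1 pp4:1 pp5:1

yes yes yes yes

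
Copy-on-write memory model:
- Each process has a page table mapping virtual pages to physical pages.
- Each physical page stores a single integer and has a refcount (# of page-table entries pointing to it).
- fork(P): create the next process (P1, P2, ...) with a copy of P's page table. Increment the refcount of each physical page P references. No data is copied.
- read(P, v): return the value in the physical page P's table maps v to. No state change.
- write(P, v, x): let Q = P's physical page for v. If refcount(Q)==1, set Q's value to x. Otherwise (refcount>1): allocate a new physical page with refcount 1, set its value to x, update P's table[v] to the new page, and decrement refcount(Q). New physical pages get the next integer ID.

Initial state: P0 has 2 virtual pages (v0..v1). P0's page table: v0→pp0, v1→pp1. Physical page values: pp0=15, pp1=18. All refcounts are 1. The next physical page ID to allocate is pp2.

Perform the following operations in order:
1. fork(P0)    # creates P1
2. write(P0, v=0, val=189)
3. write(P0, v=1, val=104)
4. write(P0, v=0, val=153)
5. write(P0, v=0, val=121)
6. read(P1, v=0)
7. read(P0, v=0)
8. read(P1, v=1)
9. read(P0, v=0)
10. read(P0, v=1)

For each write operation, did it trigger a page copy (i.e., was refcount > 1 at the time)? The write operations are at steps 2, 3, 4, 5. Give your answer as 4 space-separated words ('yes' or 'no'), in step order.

Op 1: fork(P0) -> P1. 2 ppages; refcounts: pp0:2 pp1:2
Op 2: write(P0, v0, 189). refcount(pp0)=2>1 -> COPY to pp2. 3 ppages; refcounts: pp0:1 pp1:2 pp2:1
Op 3: write(P0, v1, 104). refcount(pp1)=2>1 -> COPY to pp3. 4 ppages; refcounts: pp0:1 pp1:1 pp2:1 pp3:1
Op 4: write(P0, v0, 153). refcount(pp2)=1 -> write in place. 4 ppages; refcounts: pp0:1 pp1:1 pp2:1 pp3:1
Op 5: write(P0, v0, 121). refcount(pp2)=1 -> write in place. 4 ppages; refcounts: pp0:1 pp1:1 pp2:1 pp3:1
Op 6: read(P1, v0) -> 15. No state change.
Op 7: read(P0, v0) -> 121. No state change.
Op 8: read(P1, v1) -> 18. No state change.
Op 9: read(P0, v0) -> 121. No state change.
Op 10: read(P0, v1) -> 104. No state change.

yes yes no no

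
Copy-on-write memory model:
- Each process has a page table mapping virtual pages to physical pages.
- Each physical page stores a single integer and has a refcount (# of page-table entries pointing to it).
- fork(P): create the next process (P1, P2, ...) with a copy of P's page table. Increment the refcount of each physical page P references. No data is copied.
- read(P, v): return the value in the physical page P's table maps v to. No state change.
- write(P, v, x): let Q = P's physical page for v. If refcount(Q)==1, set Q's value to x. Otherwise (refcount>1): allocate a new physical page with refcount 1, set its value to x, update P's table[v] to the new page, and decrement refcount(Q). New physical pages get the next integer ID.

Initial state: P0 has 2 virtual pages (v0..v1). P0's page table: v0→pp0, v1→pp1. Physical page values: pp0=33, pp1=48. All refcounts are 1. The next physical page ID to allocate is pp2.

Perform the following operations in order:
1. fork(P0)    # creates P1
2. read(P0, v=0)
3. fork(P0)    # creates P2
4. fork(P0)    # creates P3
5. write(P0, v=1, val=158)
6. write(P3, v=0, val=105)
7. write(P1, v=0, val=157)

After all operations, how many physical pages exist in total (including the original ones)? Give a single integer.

Answer: 5

Derivation:
Op 1: fork(P0) -> P1. 2 ppages; refcounts: pp0:2 pp1:2
Op 2: read(P0, v0) -> 33. No state change.
Op 3: fork(P0) -> P2. 2 ppages; refcounts: pp0:3 pp1:3
Op 4: fork(P0) -> P3. 2 ppages; refcounts: pp0:4 pp1:4
Op 5: write(P0, v1, 158). refcount(pp1)=4>1 -> COPY to pp2. 3 ppages; refcounts: pp0:4 pp1:3 pp2:1
Op 6: write(P3, v0, 105). refcount(pp0)=4>1 -> COPY to pp3. 4 ppages; refcounts: pp0:3 pp1:3 pp2:1 pp3:1
Op 7: write(P1, v0, 157). refcount(pp0)=3>1 -> COPY to pp4. 5 ppages; refcounts: pp0:2 pp1:3 pp2:1 pp3:1 pp4:1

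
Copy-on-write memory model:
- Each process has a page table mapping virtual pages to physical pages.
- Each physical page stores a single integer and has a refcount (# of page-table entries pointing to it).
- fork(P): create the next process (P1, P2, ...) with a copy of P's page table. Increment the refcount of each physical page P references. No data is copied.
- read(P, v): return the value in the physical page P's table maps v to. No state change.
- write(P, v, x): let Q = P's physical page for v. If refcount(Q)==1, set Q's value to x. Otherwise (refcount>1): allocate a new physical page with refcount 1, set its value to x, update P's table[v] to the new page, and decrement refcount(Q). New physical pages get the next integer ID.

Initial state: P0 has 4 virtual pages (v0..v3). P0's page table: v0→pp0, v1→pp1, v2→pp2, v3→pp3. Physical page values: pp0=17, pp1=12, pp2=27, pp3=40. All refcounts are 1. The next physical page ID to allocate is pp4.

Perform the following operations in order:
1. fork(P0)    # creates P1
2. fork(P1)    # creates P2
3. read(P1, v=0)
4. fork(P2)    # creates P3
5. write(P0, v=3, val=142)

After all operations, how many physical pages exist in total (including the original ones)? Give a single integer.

Op 1: fork(P0) -> P1. 4 ppages; refcounts: pp0:2 pp1:2 pp2:2 pp3:2
Op 2: fork(P1) -> P2. 4 ppages; refcounts: pp0:3 pp1:3 pp2:3 pp3:3
Op 3: read(P1, v0) -> 17. No state change.
Op 4: fork(P2) -> P3. 4 ppages; refcounts: pp0:4 pp1:4 pp2:4 pp3:4
Op 5: write(P0, v3, 142). refcount(pp3)=4>1 -> COPY to pp4. 5 ppages; refcounts: pp0:4 pp1:4 pp2:4 pp3:3 pp4:1

Answer: 5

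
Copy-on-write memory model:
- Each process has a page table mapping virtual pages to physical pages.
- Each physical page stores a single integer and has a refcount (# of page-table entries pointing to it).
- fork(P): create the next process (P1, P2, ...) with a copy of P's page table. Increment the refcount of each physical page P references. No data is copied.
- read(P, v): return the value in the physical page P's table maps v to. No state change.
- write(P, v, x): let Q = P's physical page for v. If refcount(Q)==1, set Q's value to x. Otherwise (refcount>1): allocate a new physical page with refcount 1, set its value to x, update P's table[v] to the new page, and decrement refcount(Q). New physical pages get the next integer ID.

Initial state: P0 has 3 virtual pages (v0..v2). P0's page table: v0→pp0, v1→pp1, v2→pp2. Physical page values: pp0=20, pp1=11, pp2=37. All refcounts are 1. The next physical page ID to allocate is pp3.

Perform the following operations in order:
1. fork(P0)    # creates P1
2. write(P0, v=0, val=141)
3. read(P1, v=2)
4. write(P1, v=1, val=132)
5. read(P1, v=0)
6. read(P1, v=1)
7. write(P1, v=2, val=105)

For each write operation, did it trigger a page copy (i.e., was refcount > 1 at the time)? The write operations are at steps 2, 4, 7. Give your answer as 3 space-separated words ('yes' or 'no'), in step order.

Op 1: fork(P0) -> P1. 3 ppages; refcounts: pp0:2 pp1:2 pp2:2
Op 2: write(P0, v0, 141). refcount(pp0)=2>1 -> COPY to pp3. 4 ppages; refcounts: pp0:1 pp1:2 pp2:2 pp3:1
Op 3: read(P1, v2) -> 37. No state change.
Op 4: write(P1, v1, 132). refcount(pp1)=2>1 -> COPY to pp4. 5 ppages; refcounts: pp0:1 pp1:1 pp2:2 pp3:1 pp4:1
Op 5: read(P1, v0) -> 20. No state change.
Op 6: read(P1, v1) -> 132. No state change.
Op 7: write(P1, v2, 105). refcount(pp2)=2>1 -> COPY to pp5. 6 ppages; refcounts: pp0:1 pp1:1 pp2:1 pp3:1 pp4:1 pp5:1

yes yes yes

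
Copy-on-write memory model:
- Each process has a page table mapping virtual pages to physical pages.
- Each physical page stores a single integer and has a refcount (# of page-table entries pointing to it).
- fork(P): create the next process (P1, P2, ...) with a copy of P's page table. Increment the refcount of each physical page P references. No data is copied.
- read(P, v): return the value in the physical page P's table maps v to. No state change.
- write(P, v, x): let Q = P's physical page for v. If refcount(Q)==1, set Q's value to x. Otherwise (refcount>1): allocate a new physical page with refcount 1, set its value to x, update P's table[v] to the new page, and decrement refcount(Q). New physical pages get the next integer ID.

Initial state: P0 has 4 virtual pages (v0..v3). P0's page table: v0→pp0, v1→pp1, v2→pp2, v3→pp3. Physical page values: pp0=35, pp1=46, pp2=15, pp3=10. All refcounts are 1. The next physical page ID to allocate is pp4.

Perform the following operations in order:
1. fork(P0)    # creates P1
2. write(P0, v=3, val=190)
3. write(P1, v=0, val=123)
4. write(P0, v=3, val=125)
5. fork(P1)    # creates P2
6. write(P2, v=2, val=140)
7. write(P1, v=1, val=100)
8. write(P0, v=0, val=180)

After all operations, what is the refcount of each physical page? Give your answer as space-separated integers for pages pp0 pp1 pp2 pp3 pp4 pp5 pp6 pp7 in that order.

Answer: 1 2 2 2 1 2 1 1

Derivation:
Op 1: fork(P0) -> P1. 4 ppages; refcounts: pp0:2 pp1:2 pp2:2 pp3:2
Op 2: write(P0, v3, 190). refcount(pp3)=2>1 -> COPY to pp4. 5 ppages; refcounts: pp0:2 pp1:2 pp2:2 pp3:1 pp4:1
Op 3: write(P1, v0, 123). refcount(pp0)=2>1 -> COPY to pp5. 6 ppages; refcounts: pp0:1 pp1:2 pp2:2 pp3:1 pp4:1 pp5:1
Op 4: write(P0, v3, 125). refcount(pp4)=1 -> write in place. 6 ppages; refcounts: pp0:1 pp1:2 pp2:2 pp3:1 pp4:1 pp5:1
Op 5: fork(P1) -> P2. 6 ppages; refcounts: pp0:1 pp1:3 pp2:3 pp3:2 pp4:1 pp5:2
Op 6: write(P2, v2, 140). refcount(pp2)=3>1 -> COPY to pp6. 7 ppages; refcounts: pp0:1 pp1:3 pp2:2 pp3:2 pp4:1 pp5:2 pp6:1
Op 7: write(P1, v1, 100). refcount(pp1)=3>1 -> COPY to pp7. 8 ppages; refcounts: pp0:1 pp1:2 pp2:2 pp3:2 pp4:1 pp5:2 pp6:1 pp7:1
Op 8: write(P0, v0, 180). refcount(pp0)=1 -> write in place. 8 ppages; refcounts: pp0:1 pp1:2 pp2:2 pp3:2 pp4:1 pp5:2 pp6:1 pp7:1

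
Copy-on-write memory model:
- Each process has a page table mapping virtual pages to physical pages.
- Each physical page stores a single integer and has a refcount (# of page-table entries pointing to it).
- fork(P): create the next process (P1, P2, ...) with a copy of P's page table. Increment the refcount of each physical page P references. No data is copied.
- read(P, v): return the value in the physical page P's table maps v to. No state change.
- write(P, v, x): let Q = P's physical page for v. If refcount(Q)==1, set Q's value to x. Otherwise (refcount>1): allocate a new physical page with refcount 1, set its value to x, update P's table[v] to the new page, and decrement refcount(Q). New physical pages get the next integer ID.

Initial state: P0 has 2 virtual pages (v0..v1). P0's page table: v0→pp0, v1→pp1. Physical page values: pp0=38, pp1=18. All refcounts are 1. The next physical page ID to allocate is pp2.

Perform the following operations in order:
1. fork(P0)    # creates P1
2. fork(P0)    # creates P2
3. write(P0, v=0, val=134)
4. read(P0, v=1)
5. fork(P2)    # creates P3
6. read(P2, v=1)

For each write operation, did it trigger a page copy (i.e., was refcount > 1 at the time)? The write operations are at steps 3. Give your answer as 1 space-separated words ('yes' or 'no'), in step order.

Op 1: fork(P0) -> P1. 2 ppages; refcounts: pp0:2 pp1:2
Op 2: fork(P0) -> P2. 2 ppages; refcounts: pp0:3 pp1:3
Op 3: write(P0, v0, 134). refcount(pp0)=3>1 -> COPY to pp2. 3 ppages; refcounts: pp0:2 pp1:3 pp2:1
Op 4: read(P0, v1) -> 18. No state change.
Op 5: fork(P2) -> P3. 3 ppages; refcounts: pp0:3 pp1:4 pp2:1
Op 6: read(P2, v1) -> 18. No state change.

yes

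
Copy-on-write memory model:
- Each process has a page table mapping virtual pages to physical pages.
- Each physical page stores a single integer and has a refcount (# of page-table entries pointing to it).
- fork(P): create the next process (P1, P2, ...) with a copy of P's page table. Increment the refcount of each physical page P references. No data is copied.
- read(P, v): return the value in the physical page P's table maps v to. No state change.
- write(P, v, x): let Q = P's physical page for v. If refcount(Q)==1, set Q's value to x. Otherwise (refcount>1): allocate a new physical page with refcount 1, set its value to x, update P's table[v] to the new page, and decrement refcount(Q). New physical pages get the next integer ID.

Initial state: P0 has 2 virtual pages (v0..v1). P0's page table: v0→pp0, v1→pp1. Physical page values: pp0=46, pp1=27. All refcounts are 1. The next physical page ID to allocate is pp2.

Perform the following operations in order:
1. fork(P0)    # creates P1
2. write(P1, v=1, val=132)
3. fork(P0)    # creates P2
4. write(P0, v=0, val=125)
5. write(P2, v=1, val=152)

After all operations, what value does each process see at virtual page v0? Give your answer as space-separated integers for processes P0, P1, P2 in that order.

Answer: 125 46 46

Derivation:
Op 1: fork(P0) -> P1. 2 ppages; refcounts: pp0:2 pp1:2
Op 2: write(P1, v1, 132). refcount(pp1)=2>1 -> COPY to pp2. 3 ppages; refcounts: pp0:2 pp1:1 pp2:1
Op 3: fork(P0) -> P2. 3 ppages; refcounts: pp0:3 pp1:2 pp2:1
Op 4: write(P0, v0, 125). refcount(pp0)=3>1 -> COPY to pp3. 4 ppages; refcounts: pp0:2 pp1:2 pp2:1 pp3:1
Op 5: write(P2, v1, 152). refcount(pp1)=2>1 -> COPY to pp4. 5 ppages; refcounts: pp0:2 pp1:1 pp2:1 pp3:1 pp4:1
P0: v0 -> pp3 = 125
P1: v0 -> pp0 = 46
P2: v0 -> pp0 = 46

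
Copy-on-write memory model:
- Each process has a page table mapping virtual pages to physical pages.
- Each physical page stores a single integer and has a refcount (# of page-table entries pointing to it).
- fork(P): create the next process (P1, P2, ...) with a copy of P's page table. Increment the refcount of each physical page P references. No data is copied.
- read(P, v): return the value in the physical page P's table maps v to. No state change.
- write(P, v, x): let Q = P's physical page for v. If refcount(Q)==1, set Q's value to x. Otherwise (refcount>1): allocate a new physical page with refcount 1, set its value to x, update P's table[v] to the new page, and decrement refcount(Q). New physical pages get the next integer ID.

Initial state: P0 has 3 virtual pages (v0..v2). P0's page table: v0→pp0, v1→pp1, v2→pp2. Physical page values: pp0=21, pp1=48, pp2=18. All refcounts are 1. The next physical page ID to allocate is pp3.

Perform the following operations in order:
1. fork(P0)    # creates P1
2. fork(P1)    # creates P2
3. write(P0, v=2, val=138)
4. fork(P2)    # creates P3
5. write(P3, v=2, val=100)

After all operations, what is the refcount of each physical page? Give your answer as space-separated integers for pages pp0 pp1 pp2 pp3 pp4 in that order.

Op 1: fork(P0) -> P1. 3 ppages; refcounts: pp0:2 pp1:2 pp2:2
Op 2: fork(P1) -> P2. 3 ppages; refcounts: pp0:3 pp1:3 pp2:3
Op 3: write(P0, v2, 138). refcount(pp2)=3>1 -> COPY to pp3. 4 ppages; refcounts: pp0:3 pp1:3 pp2:2 pp3:1
Op 4: fork(P2) -> P3. 4 ppages; refcounts: pp0:4 pp1:4 pp2:3 pp3:1
Op 5: write(P3, v2, 100). refcount(pp2)=3>1 -> COPY to pp4. 5 ppages; refcounts: pp0:4 pp1:4 pp2:2 pp3:1 pp4:1

Answer: 4 4 2 1 1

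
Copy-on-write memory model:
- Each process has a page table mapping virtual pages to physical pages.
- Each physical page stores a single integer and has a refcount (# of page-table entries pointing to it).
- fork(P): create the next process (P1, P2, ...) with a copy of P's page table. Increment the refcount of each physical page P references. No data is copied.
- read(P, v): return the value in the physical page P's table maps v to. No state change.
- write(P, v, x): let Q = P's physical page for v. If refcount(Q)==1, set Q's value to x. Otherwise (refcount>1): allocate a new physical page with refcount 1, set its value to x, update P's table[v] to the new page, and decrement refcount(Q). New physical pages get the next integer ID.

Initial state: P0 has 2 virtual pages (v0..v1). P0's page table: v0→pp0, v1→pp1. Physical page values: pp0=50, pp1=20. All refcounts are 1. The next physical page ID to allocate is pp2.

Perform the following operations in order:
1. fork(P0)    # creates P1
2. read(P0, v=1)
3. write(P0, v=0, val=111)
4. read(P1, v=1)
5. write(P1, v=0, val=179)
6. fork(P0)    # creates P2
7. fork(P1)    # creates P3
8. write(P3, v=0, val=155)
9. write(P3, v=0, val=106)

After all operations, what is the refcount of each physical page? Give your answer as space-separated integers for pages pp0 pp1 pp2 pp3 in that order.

Answer: 1 4 2 1

Derivation:
Op 1: fork(P0) -> P1. 2 ppages; refcounts: pp0:2 pp1:2
Op 2: read(P0, v1) -> 20. No state change.
Op 3: write(P0, v0, 111). refcount(pp0)=2>1 -> COPY to pp2. 3 ppages; refcounts: pp0:1 pp1:2 pp2:1
Op 4: read(P1, v1) -> 20. No state change.
Op 5: write(P1, v0, 179). refcount(pp0)=1 -> write in place. 3 ppages; refcounts: pp0:1 pp1:2 pp2:1
Op 6: fork(P0) -> P2. 3 ppages; refcounts: pp0:1 pp1:3 pp2:2
Op 7: fork(P1) -> P3. 3 ppages; refcounts: pp0:2 pp1:4 pp2:2
Op 8: write(P3, v0, 155). refcount(pp0)=2>1 -> COPY to pp3. 4 ppages; refcounts: pp0:1 pp1:4 pp2:2 pp3:1
Op 9: write(P3, v0, 106). refcount(pp3)=1 -> write in place. 4 ppages; refcounts: pp0:1 pp1:4 pp2:2 pp3:1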